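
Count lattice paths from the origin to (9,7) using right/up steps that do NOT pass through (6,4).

Total paths to (9,7): C(16,7) = 11440.
Paths through (6,4): C(10,4) x C(6,3) = 4200.
Avoiding (6,4): 11440 - 4200.

Final answer: 7240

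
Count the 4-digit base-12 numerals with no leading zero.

These are the integers in [12^3, 12^4), so the count is 12^4 - 12^3 = 11 x 12^3.

Final answer: 19008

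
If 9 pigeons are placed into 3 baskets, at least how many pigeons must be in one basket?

By the pigeonhole principle: ceiling(9/3).

Final answer: 3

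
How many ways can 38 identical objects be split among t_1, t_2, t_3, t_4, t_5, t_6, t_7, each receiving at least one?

Substitute t'_i = t_i - 1 (so t'_i >= 0). Then sum t'_i = 38 - 7 = 31.
Stars and bars: C(31+7-1, 7-1) = C(37,6).

Final answer: C(37,6) = 2324784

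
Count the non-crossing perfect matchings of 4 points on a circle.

The structures are counted by the Catalan number C_n. Here n = 4/2 = 2.
Using C_0 = 1 and C_(k+1) = C_k x 2(2k+1)/(k+2), build up term by term: C_1=1, C_2=2.

Final answer: C_{2} = 2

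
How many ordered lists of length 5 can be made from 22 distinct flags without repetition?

P(22,5) = 22!/(22-5)! = 22!/17!.

Final answer: P(22,5) = 3160080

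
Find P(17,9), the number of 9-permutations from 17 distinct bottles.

P(17,9) = 17!/(17-9)! = 17!/8!.

Final answer: P(17,9) = 8821612800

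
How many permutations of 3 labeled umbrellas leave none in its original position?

Use the recurrence D(n) = (n-1)(D(n-1) + D(n-2)) with D(0)=1, D(1)=0.
D(2) = 1 x (0 + 1) = 1
D(3) = 2 x (D(2) + D(1)) = 2 x (1 + 0)

Final answer: D(3) = 2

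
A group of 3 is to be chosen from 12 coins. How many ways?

C(12,3) = 12!/(3! x 9!).

Final answer: \binom{12}{3} = 220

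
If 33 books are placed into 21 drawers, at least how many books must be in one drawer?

By the pigeonhole principle: ceiling(33/21).

Final answer: 2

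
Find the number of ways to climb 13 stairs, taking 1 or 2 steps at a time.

Let f(n) be the number of climbs. Removing the last move (1 or 2 steps) gives f(n) = f(n-1) + f(n-2); base cases f(1)=1, f(2)=2.
Building up term by term: f(1)=1, f(2)=2, f(3)=3, f(4)=5, f(5)=8, f(6)=13, f(7)=21, f(8)=34, f(9)=55, f(10)=89, f(11)=144, f(12)=233, f(13)=377.

Final answer: 377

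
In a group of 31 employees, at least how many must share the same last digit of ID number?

There are 10 possible values for last digit of ID number. With 31 employees and 10 categories, by pigeonhole: ceiling(31/10).

Final answer: 4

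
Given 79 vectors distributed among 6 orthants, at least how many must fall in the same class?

By pigeonhole with 79 objects and 6 categories: ceiling(79/6).

Final answer: 14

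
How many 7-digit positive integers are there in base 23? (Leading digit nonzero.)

Leading digit: 22 options (nonzero). Other 6 digit(s): 23 options each.
Total: 22 x 23^6.

Final answer: 3256789558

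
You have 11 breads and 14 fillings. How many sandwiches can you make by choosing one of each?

By the multiplication principle: 11 x 14.

Final answer: 154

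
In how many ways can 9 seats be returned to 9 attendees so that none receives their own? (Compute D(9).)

Derangements satisfy D(n) = (n-1)(D(n-1) + D(n-2)), starting from D(0)=1, D(1)=0.
D(2) = 1 x (0 + 1) = 1
D(3) = 2 x (1 + 0) = 2
D(4) = 3 x (2 + 1) = 9
D(5) = 4 x (9 + 2) = 44
D(6) = 5 x (44 + 9) = 265
D(7) = 6 x (265 + 44) = 1854
D(8) = 7 x (1854 + 265) = 14833
D(9) = 8 x (D(8) + D(7)) = 8 x (14833 + 1854)

Final answer: D(9) = 133496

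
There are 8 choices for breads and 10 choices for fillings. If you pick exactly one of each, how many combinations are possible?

By the multiplication principle: 8 x 10.

Final answer: 80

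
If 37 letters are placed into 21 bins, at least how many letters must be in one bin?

By the pigeonhole principle: ceiling(37/21).

Final answer: 2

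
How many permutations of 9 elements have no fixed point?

Derangements satisfy D(n) = (n-1)(D(n-1) + D(n-2)), starting from D(0)=1, D(1)=0.
D(2) = 1 x (0 + 1) = 1
D(3) = 2 x (1 + 0) = 2
D(4) = 3 x (2 + 1) = 9
D(5) = 4 x (9 + 2) = 44
D(6) = 5 x (44 + 9) = 265
D(7) = 6 x (265 + 44) = 1854
D(8) = 7 x (1854 + 265) = 14833
D(9) = 8 x (D(8) + D(7)) = 8 x (14833 + 1854)

Final answer: D(9) = 133496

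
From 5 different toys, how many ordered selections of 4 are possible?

P(5,4) = 5!/(5-4)! = 5!/1!.

Final answer: P(5,4) = 120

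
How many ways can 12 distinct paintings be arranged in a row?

The number of ways to arrange 12 distinct objects is 12!.

Final answer: 12! = 479001600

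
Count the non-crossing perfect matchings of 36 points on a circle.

The structures are counted by the Catalan number C_n. Here n = 36/2 = 18.
C_n = C(2n,n) - C(2n,n+1), so C_{18} = C(36,18) - C(36,19) = 9075135300 - 8597496600.

Final answer: C_{18} = 477638700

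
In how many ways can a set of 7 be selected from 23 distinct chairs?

C(23,7) = 23!/(7! x (23-7)!).

Final answer: C(23,7) = 245157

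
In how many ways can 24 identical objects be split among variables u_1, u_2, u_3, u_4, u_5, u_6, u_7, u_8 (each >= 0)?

Stars and bars with 24 stars and 7 bars:
C(24+8-1, 8-1) = C(31,7).

Final answer: C(31,7) = 2629575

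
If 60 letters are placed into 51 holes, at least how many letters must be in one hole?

By the pigeonhole principle: ceiling(60/51).

Final answer: 2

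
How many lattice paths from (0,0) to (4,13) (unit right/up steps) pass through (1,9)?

Paths (0,0)->(1,9): C(10,9) = 10.
Paths (1,9)->(4,13): C(7,4) = 35.
By multiplication principle: 10 x 35.

Final answer: 350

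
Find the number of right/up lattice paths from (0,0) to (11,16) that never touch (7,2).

Total paths to (11,16): C(27,16) = 13037895.
Paths through (7,2): C(9,2) x C(18,14) = 110160.
Avoiding (7,2): 13037895 - 110160.

Final answer: 12927735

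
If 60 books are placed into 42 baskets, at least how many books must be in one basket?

By the pigeonhole principle: ceiling(60/42).

Final answer: 2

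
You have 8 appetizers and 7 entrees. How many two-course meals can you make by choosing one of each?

By the multiplication principle: 8 x 7.

Final answer: 56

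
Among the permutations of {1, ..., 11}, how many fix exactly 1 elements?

Choose which 1 elements are fixed: C(11,1) = 11.
Derange the remaining 10 using D(j) = (j-1)(D(j-1) + D(j-2)), D(0)=1, D(1)=0: D(2)=1, D(3)=2, D(4)=9, D(5)=44, D(6)=265, D(7)=1854, D(8)=14833, D(9)=133496, D(10)=1334961.
Total: 11 x 1334961.

Final answer: C(11,1) D(10) = 14684571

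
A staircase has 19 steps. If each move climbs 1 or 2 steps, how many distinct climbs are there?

Condition on the final move: it is a 1-step (f(n-1) ways to get there) or a 2-step (f(n-2) ways), so f(n) = f(n-1) + f(n-2), with f(1)=1, f(2)=2.
Building up term by term: f(1)=1, f(2)=2, f(3)=3, f(4)=5, f(5)=8, f(6)=13, f(7)=21, f(8)=34, f(9)=55, f(10)=89, f(11)=144, f(12)=233, f(13)=377, f(14)=610, f(15)=987, f(16)=1597, f(17)=2584, f(18)=4181, f(19)=6765.

Final answer: 6765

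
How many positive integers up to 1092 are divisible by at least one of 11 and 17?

Multiples of 11: 99. Multiples of 17: 64. Of both (lcm=187): 5.
By inclusion-exclusion: 99 + 64 - 5.

Final answer: 158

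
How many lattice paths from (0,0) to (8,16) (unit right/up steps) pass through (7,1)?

Paths (0,0)->(7,1): C(8,1) = 8.
Paths (7,1)->(8,16): C(16,15) = 16.
By multiplication principle: 8 x 16.

Final answer: 128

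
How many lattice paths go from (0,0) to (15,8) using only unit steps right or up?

Each path has 15 right steps and 8 up steps in some order (23 steps total).
Choose which 8 of the 23 steps are up: C(23,8).

Final answer: C(23,8) = 490314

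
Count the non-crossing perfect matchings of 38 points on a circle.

This is a standard Catalan-number count: the answer is C_n. Here n = 38/2 = 19.
C_n = C(2n,n)/(n+1), so C_{19} = C(38,19)/20 = 35345263800/20.

Final answer: C_{19} = 1767263190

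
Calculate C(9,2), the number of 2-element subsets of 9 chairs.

C(9,2) = 9!/(2! x (9-2)!).

Final answer: C(9,2) = 36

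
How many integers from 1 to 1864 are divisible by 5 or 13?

Multiples of 5: 372. Multiples of 13: 143. Of both (lcm=65): 28.
By inclusion-exclusion: 372 + 143 - 28.

Final answer: 487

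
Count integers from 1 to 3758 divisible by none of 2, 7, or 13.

|div by 2|=1879, |div by 7|=536, |div by 13|=289.
|div by 2&7|=268, |div by 2&13|=144, |div by 7&13|=41, |div by all|=20.
By inclusion-exclusion, divisible by at least one: 1879+536+289-268-144-41+20 = 2271.
Not divisible by any: 3758 - 2271.

Final answer: 1487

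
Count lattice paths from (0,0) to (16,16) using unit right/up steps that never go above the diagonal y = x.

Total monotonic paths to (16,16): C(32,16) = 601080390.
Paths that cross above y=x (reflection bijection): C(32,17) = 565722720.
Valid Dyck paths: 601080390 - 565722720.
(These counts are the Catalan numbers.)

Final answer: C_{16} = 35357670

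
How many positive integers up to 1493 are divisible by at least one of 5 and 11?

Multiples of 5: 298. Multiples of 11: 135. Of both (lcm=55): 27.
By inclusion-exclusion: 298 + 135 - 27.

Final answer: 406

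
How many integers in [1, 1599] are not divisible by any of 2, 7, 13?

|div by 2|=799, |div by 7|=228, |div by 13|=123.
|div by 2&7|=114, |div by 2&13|=61, |div by 7&13|=17, |div by all|=8.
By inclusion-exclusion, divisible by at least one: 799+228+123-114-61-17+8 = 966.
Not divisible by any: 1599 - 966.

Final answer: 633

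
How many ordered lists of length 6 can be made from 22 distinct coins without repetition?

P(22,6) = 22!/(22-6)! = 22!/16!.

Final answer: P(22,6) = 53721360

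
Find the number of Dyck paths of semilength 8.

Total monotonic paths to (8,8): C(16,8) = 12870.
Paths that cross above y=x (reflection bijection): C(16,9) = 11440.
Valid Dyck paths: 12870 - 11440.
(These counts are the Catalan numbers.)

Final answer: C_{8} = 1430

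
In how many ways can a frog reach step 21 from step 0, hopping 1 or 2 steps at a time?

Condition on the final move: it is a 1-step (f(n-1) ways to get there) or a 2-step (f(n-2) ways), so f(n) = f(n-1) + f(n-2), with f(1)=1, f(2)=2.
Computing successive values: f(1)=1, f(2)=2, f(3)=3, f(4)=5, f(5)=8, f(6)=13, f(7)=21, f(8)=34, f(9)=55, f(10)=89, f(11)=144, f(12)=233, f(13)=377, f(14)=610, f(15)=987, f(16)=1597, f(17)=2584, f(18)=4181, f(19)=6765, f(20)=10946, f(21)=17711.

Final answer: 17711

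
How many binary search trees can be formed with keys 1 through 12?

This is counted by the nth Catalan number C_n. Here n = 12.
C_n = (2n)!/(n!(n+1)!), so C_{12} = 24!/(12! x 13!) = C(24,12)/13 = 2704156/13.

Final answer: C_{12} = 208012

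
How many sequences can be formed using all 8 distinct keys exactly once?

The number of ways to arrange 8 distinct objects is 8!.

Final answer: 8! = 40320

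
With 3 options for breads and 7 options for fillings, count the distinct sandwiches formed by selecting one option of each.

By the multiplication principle: 3 x 7.

Final answer: 21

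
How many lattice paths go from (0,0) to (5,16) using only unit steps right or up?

Each path has 5 right steps and 16 up steps in some order (21 steps total).
Choose which 16 of the 21 steps are up: C(21,16).

Final answer: C(21,16) = 20349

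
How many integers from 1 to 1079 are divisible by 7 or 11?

Multiples of 7: 154. Multiples of 11: 98. Of both (lcm=77): 14.
By inclusion-exclusion: 154 + 98 - 14.

Final answer: 238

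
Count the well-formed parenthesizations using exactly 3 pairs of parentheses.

The structures are counted by the Catalan number C_n. Here n = 3 (pairs).
C_n = C(2n,n)/(n+1), so C_{3} = C(6,3)/4 = 20/4.

Final answer: C_{3} = 5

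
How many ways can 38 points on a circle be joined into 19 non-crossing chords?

This is a standard Catalan-number count: the answer is C_n. Here n = 38/2 = 19.
Using C_0 = 1 and C_(k+1) = C_k x 2(2k+1)/(k+2), build up term by term: C_1=1, C_2=2, C_3=5, C_4=14, C_5=42, C_6=132, C_7=429, C_8=1430, C_9=4862, C_10=16796, C_11=58786, C_12=208012, C_13=742900, C_14=2674440, C_15=9694845, C_16=35357670, C_17=129644790, C_18=477638700, C_19=1767263190.

Final answer: C_{19} = 1767263190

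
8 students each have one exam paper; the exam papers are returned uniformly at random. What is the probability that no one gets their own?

Use the recurrence D(n) = (n-1)(D(n-1) + D(n-2)) with D(0)=1, D(1)=0.
Building up: D(2)=1, D(3)=2, D(4)=9, D(5)=44, D(6)=265, D(7)=1854, D(8)=14833.
Total arrangements: 8! = 40320.
Probability = D(8)/8! = 2119/5760.

Final answer: D(8)/8! = 14833/40320 = 0.367882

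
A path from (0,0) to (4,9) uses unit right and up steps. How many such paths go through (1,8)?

Paths (0,0)->(1,8): C(9,8) = 9.
Paths (1,8)->(4,9): C(4,1) = 4.
By multiplication principle: 9 x 4.

Final answer: 36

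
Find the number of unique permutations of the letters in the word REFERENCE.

Letters (C:1, E:4, F:1, N:1, R:2). Total letters: 9.
Permutations = 9!/(4! x 2!).

Final answer: 7560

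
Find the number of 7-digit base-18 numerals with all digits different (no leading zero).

First digit: 17 (nonzero). Second: 17 (not first). Third: 16, etc.
Total: 17 x 17 x 16 x 15 x 14 x 13 x 12.

Final answer: 151482240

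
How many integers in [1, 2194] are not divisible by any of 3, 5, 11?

|div by 3|=731, |div by 5|=438, |div by 11|=199.
|div by 3&5|=146, |div by 3&11|=66, |div by 5&11|=39, |div by all|=13.
By inclusion-exclusion, divisible by at least one: 731+438+199-146-66-39+13 = 1130.
Not divisible by any: 2194 - 1130.

Final answer: 1064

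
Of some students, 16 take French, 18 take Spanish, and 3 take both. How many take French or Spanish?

|A union B| = |A| + |B| - |A intersect B| = 16 + 18 - 3.

Final answer: 31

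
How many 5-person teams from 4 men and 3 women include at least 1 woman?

Sum over valid woman counts:
C(3,1)C(4,4) = 3
C(3,2)C(4,3) = 12
C(3,3)C(4,2) = 6
Total: 3 + 12 + 6.

Final answer: 21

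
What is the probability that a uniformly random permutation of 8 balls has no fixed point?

Derangements satisfy D(n) = (n-1)(D(n-1) + D(n-2)), starting from D(0)=1, D(1)=0.
Building up: D(2)=1, D(3)=2, D(4)=9, D(5)=44, D(6)=265, D(7)=1854, D(8)=14833.
Total arrangements: 8! = 40320.
Probability = D(8)/8! = 2119/5760.

Final answer: D(8)/8! = 14833/40320 = 0.367882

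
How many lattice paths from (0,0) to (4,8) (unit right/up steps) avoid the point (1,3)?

Total paths to (4,8): C(12,8) = 495.
Paths through (1,3): C(4,3) x C(8,5) = 224.
Avoiding (1,3): 495 - 224.

Final answer: 271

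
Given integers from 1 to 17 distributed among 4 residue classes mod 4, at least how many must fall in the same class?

By pigeonhole with 17 objects and 4 categories: ceiling(17/4).

Final answer: 5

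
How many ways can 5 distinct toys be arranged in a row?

The number of ways to arrange 5 distinct objects is 5!.

Final answer: 5! = 120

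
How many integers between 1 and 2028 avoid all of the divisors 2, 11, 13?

|div by 2|=1014, |div by 11|=184, |div by 13|=156.
|div by 2&11|=92, |div by 2&13|=78, |div by 11&13|=14, |div by all|=7.
By inclusion-exclusion, divisible by at least one: 1014+184+156-92-78-14+7 = 1177.
Not divisible by any: 2028 - 1177.

Final answer: 851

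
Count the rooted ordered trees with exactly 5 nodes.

This is counted by the nth Catalan number C_n. Here n = 5 - 1 = 4.
C_n = (2n)!/(n!(n+1)!), so C_{4} = 8!/(4! x 5!) = C(8,4)/5 = 70/5.

Final answer: C_{4} = 14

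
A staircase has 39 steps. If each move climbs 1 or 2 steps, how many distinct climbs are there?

Let f(n) count the ways. The last step is size 1 or 2, so f(n) = f(n-1) + f(n-2) with f(1)=1, f(2)=2.
Computing successive values: f(1)=1, f(2)=2, f(3)=3, f(4)=5, f(5)=8, f(6)=13, f(7)=21, f(8)=34, f(9)=55, f(10)=89, f(11)=144, f(12)=233, f(13)=377, f(14)=610, f(15)=987, f(16)=1597, f(17)=2584, f(18)=4181, f(19)=6765, f(20)=10946, f(21)=17711, f(22)=28657, f(23)=46368, f(24)=75025, f(25)=121393, f(26)=196418, f(27)=317811, f(28)=514229, f(29)=832040, f(30)=1346269, f(31)=2178309, f(32)=3524578, f(33)=5702887, f(34)=9227465, f(35)=14930352, f(36)=24157817, f(37)=39088169, f(38)=63245986, f(39)=102334155.

Final answer: 102334155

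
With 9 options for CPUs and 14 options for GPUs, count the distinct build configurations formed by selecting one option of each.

By the multiplication principle: 9 x 14.

Final answer: 126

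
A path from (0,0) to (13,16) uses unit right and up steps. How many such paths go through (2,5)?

Paths (0,0)->(2,5): C(7,5) = 21.
Paths (2,5)->(13,16): C(22,11) = 705432.
By multiplication principle: 21 x 705432.

Final answer: 14814072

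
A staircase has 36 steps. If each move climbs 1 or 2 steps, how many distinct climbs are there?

Let f(n) be the number of climbs. Removing the last move (1 or 2 steps) gives f(n) = f(n-1) + f(n-2); base cases f(1)=1, f(2)=2.
Building up term by term: f(1)=1, f(2)=2, f(3)=3, f(4)=5, f(5)=8, f(6)=13, f(7)=21, f(8)=34, f(9)=55, f(10)=89, f(11)=144, f(12)=233, f(13)=377, f(14)=610, f(15)=987, f(16)=1597, f(17)=2584, f(18)=4181, f(19)=6765, f(20)=10946, f(21)=17711, f(22)=28657, f(23)=46368, f(24)=75025, f(25)=121393, f(26)=196418, f(27)=317811, f(28)=514229, f(29)=832040, f(30)=1346269, f(31)=2178309, f(32)=3524578, f(33)=5702887, f(34)=9227465, f(35)=14930352, f(36)=24157817.

Final answer: 24157817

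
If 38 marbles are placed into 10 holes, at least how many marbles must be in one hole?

By the pigeonhole principle: ceiling(38/10).

Final answer: 4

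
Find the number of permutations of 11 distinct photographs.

The number of ways to arrange 11 distinct objects is 11!.

Final answer: 11! = 39916800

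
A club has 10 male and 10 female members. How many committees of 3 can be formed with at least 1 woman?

Sum over valid woman counts:
C(10,1)C(10,2) = 450
C(10,2)C(10,1) = 450
C(10,3)C(10,0) = 120
Total: 450 + 450 + 120.

Final answer: 1020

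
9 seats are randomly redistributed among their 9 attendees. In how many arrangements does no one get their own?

Use the recurrence D(n) = (n-1)(D(n-1) + D(n-2)) with D(0)=1, D(1)=0.
D(2) = 1 x (0 + 1) = 1
D(3) = 2 x (1 + 0) = 2
D(4) = 3 x (2 + 1) = 9
D(5) = 4 x (9 + 2) = 44
D(6) = 5 x (44 + 9) = 265
D(7) = 6 x (265 + 44) = 1854
D(8) = 7 x (1854 + 265) = 14833
D(9) = 8 x (D(8) + D(7)) = 8 x (14833 + 1854)

Final answer: D(9) = 133496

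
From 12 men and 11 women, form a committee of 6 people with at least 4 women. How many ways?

Sum over valid woman counts:
C(11,4)C(12,2) = 21780
C(11,5)C(12,1) = 5544
C(11,6)C(12,0) = 462
Total: 21780 + 5544 + 462.

Final answer: 27786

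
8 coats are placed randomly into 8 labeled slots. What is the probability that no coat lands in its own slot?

D(n) = (n-1)(D(n-1) + D(n-2)), D(0)=1, D(1)=0.
Building up: D(2)=1, D(3)=2, D(4)=9, D(5)=44, D(6)=265, D(7)=1854, D(8)=14833.
Total arrangements: 8! = 40320.
Probability = D(8)/8! = 2119/5760.

Final answer: D(8)/8! = 14833/40320 = 0.367882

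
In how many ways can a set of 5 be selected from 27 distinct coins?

C(27,5) = 27!/(5! x 22!).

Final answer: \binom{27}{5} = 80730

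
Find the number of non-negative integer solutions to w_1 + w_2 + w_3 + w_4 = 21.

Stars and bars with 21 stars and 3 bars:
C(21+4-1, 4-1) = C(24,3).

Final answer: C(24,3) = 2024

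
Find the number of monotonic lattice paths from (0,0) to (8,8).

Each path has 8 right steps and 8 up steps in some order (16 steps total).
Choose which 8 of the 16 steps are up: C(16,8).

Final answer: C(16,8) = 12870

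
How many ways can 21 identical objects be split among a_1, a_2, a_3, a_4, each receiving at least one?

Substitute a'_i = a_i - 1 (so a'_i >= 0). Then sum a'_i = 21 - 4 = 17.
Stars and bars: C(17+4-1, 4-1) = C(20,3).

Final answer: C(20,3) = 1140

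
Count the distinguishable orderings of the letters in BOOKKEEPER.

Letters (B:1, E:3, K:2, O:2, P:1, R:1). Total letters: 10.
Permutations = 10!/(3! x 2! x 2!).

Final answer: 151200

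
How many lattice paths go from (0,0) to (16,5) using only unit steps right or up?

Each path has 16 right steps and 5 up steps in some order (21 steps total).
Choose which 5 of the 21 steps are up: C(21,5).

Final answer: C(21,5) = 20349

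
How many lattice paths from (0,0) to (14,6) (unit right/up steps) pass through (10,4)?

Paths (0,0)->(10,4): C(14,4) = 1001.
Paths (10,4)->(14,6): C(6,2) = 15.
By multiplication principle: 1001 x 15.

Final answer: 15015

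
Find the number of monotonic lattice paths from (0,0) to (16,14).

Each path has 16 right steps and 14 up steps in some order (30 steps total).
Choose which 14 of the 30 steps are up: C(30,14).

Final answer: C(30,14) = 145422675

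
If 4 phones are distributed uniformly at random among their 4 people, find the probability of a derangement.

Derangements satisfy D(n) = (n-1)(D(n-1) + D(n-2)), starting from D(0)=1, D(1)=0.
Building up: D(2)=1, D(3)=2, D(4)=9.
Total arrangements: 4! = 24.
Probability = D(4)/4! = 3/8.

Final answer: D(4)/4! = 9/24 = 0.375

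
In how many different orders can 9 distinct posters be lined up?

The number of ways to arrange 9 distinct objects is 9!.

Final answer: 9! = 362880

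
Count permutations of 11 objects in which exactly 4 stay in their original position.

Choose which 4 elements are fixed: C(11,4) = 330.
Derange the remaining 7 using D(j) = (j-1)(D(j-1) + D(j-2)), D(0)=1, D(1)=0: D(2)=1, D(3)=2, D(4)=9, D(5)=44, D(6)=265, D(7)=1854.
Total: 330 x 1854.

Final answer: C(11,4) D(7) = 611820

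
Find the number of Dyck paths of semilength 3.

Total monotonic paths to (3,3): C(6,3) = 20.
Paths that cross above y=x (reflection bijection): C(6,4) = 15.
Valid Dyck paths: 20 - 15.
(These counts are the Catalan numbers.)

Final answer: C_{3} = 5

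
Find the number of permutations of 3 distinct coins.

The number of ways to arrange 3 distinct objects is 3!.

Final answer: 3! = 6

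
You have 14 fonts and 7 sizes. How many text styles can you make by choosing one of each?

By the multiplication principle: 14 x 7.

Final answer: 98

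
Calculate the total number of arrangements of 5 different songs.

The number of ways to arrange 5 distinct objects is 5!.

Final answer: 5! = 120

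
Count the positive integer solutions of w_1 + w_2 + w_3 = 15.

Substitute w'_i = w_i - 1 (so w'_i >= 0). Then sum w'_i = 15 - 3 = 12.
Stars and bars: C(12+3-1, 3-1) = C(14,2).

Final answer: C(14,2) = 91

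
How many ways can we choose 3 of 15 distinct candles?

C(15,3) = 15!/(3! x (15-3)!).

Final answer: C(15,3) = 455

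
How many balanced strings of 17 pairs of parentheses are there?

This is counted by the nth Catalan number C_n. Here n = 17 (pairs).
C_n = C(2n,n)/(n+1), so C_{17} = C(34,17)/18 = 2333606220/18.

Final answer: C_{17} = 129644790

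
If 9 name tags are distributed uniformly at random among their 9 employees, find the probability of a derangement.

Use the recurrence D(n) = (n-1)(D(n-1) + D(n-2)) with D(0)=1, D(1)=0.
Building up: D(2)=1, D(3)=2, D(4)=9, D(5)=44, D(6)=265, D(7)=1854, D(8)=14833, D(9)=133496.
Total arrangements: 9! = 362880.
Probability = D(9)/9! = 16687/45360.

Final answer: D(9)/9! = 133496/362880 = 0.367879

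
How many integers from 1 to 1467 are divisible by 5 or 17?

Multiples of 5: 293. Multiples of 17: 86. Of both (lcm=85): 17.
By inclusion-exclusion: 293 + 86 - 17.

Final answer: 362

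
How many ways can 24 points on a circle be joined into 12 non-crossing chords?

The structures are counted by the Catalan number C_n. Here n = 24/2 = 12.
Using C_0 = 1 and C_(k+1) = C_k x 2(2k+1)/(k+2), build up term by term: C_1=1, C_2=2, C_3=5, C_4=14, C_5=42, C_6=132, C_7=429, C_8=1430, C_9=4862, C_10=16796, C_11=58786, C_12=208012.

Final answer: C_{12} = 208012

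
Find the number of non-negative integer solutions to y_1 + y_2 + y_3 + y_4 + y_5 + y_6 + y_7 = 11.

Stars and bars with 11 stars and 6 bars:
C(11+7-1, 7-1) = C(17,6).

Final answer: C(17,6) = 12376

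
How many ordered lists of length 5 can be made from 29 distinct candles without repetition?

P(29,5) = 29!/(29-5)! = 29!/24!.

Final answer: P(29,5) = 14250600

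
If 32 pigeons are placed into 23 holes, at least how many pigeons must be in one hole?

By the pigeonhole principle: ceiling(32/23).

Final answer: 2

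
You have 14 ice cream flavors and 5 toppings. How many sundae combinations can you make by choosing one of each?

By the multiplication principle: 14 x 5.

Final answer: 70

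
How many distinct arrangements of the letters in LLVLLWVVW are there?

Letters (L:4, V:3, W:2). Total letters: 9.
Permutations = 9!/(4! x 3! x 2!).

Final answer: 1260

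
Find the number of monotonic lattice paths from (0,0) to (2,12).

Each path has 2 right steps and 12 up steps in some order (14 steps total).
Choose which 12 of the 14 steps are up: C(14,12).

Final answer: C(14,12) = 91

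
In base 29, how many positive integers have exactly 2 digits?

In base 29, the leading digit has 28 choices (1..28); each of the remaining 1 digits has 29 choices.
Total: 28 x 29^1.

Final answer: 812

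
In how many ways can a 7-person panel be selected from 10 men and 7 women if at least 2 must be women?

Sum over valid woman counts:
C(7,2)C(10,5) = 5292
C(7,3)C(10,4) = 7350
C(7,4)C(10,3) = 4200
C(7,5)C(10,2) = 945
C(7,6)C(10,1) = 70
C(7,7)C(10,0) = 1
Total: 5292 + 7350 + 4200 + 945 + 70 + 1.

Final answer: 17858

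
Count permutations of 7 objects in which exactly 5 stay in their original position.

Choose which 5 elements are fixed: C(7,5) = 21.
Derange the remaining 2 using D(j) = (j-1)(D(j-1) + D(j-2)), D(0)=1, D(1)=0: D(2)=1.
Total: 21 x 1.

Final answer: C(7,5) D(2) = 21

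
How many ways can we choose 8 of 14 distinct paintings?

C(14,8) = 14!/(8! x 6!).

Final answer: \binom{14}{8} = 3003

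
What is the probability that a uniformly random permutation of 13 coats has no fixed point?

Derangements satisfy D(n) = (n-1)(D(n-1) + D(n-2)), starting from D(0)=1, D(1)=0.
Building up: D(2)=1, D(3)=2, D(4)=9, D(5)=44, D(6)=265, D(7)=1854, D(8)=14833, D(9)=133496, D(10)=1334961, D(11)=14684570, D(12)=176214841, D(13)=2290792932.
Total arrangements: 13! = 6227020800.
Probability = D(13)/13! = 63633137/172972800.

Final answer: D(13)/13! = 2290792932/6227020800 = 0.367879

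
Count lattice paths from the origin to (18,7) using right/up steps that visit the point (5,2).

Paths (0,0)->(5,2): C(7,2) = 21.
Paths (5,2)->(18,7): C(18,5) = 8568.
By multiplication principle: 21 x 8568.

Final answer: 179928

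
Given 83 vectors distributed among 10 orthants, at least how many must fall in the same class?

By pigeonhole with 83 objects and 10 categories: ceiling(83/10).

Final answer: 9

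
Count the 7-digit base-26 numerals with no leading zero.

These are the integers in [26^6, 26^7), so the count is 26^7 - 26^6 = 25 x 26^6.

Final answer: 7722894400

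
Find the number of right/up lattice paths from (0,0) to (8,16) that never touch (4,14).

Total paths to (8,16): C(24,16) = 735471.
Paths through (4,14): C(18,14) x C(6,2) = 45900.
Avoiding (4,14): 735471 - 45900.

Final answer: 689571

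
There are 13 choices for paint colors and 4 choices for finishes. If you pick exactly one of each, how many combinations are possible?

By the multiplication principle: 13 x 4.

Final answer: 52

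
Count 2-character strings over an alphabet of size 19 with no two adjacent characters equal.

Let g(n) count such strings. g(1) = 19, and each valid string of length n-1 extends in 18 ways (any symbol but the last), so g(n) = 18 g(n-1).
Total: g(2) = 19 x 18^1.

Final answer: 19 x 18^{1} = 342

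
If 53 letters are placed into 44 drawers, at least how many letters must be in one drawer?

By the pigeonhole principle: ceiling(53/44).

Final answer: 2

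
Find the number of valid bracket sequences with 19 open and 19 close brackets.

The structures are counted by the Catalan number C_n. Here n = 19 (pairs).
C_n = C(2n,n) - C(2n,n+1), so C_{19} = C(38,19) - C(38,20) = 35345263800 - 33578000610.

Final answer: C_{19} = 1767263190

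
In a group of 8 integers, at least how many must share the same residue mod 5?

There are 5 possible values for residue mod 5. With 8 integers and 5 categories, by pigeonhole: ceiling(8/5).

Final answer: 2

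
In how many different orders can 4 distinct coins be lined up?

The number of ways to arrange 4 distinct objects is 4!.

Final answer: 4! = 24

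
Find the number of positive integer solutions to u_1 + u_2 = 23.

Substitute u'_i = u_i - 1 (so u'_i >= 0). Then sum u'_i = 23 - 2 = 21.
Stars and bars: C(21+2-1, 2-1) = C(22,1).

Final answer: C(22,1) = 22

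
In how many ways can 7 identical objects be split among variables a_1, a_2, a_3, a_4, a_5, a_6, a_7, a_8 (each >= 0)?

Stars and bars with 7 stars and 7 bars:
C(7+8-1, 8-1) = C(14,7).

Final answer: C(14,7) = 3432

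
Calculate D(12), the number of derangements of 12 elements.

D(n) = (n-1)(D(n-1) + D(n-2)), D(0)=1, D(1)=0.
D(2) = 1 x (0 + 1) = 1
D(3) = 2 x (1 + 0) = 2
D(4) = 3 x (2 + 1) = 9
D(5) = 4 x (9 + 2) = 44
D(6) = 5 x (44 + 9) = 265
D(7) = 6 x (265 + 44) = 1854
D(8) = 7 x (1854 + 265) = 14833
D(9) = 8 x (14833 + 1854) = 133496
D(10) = 9 x (133496 + 14833) = 1334961
D(11) = 10 x (1334961 + 133496) = 14684570
D(12) = 11 x (D(11) + D(10)) = 11 x (14684570 + 1334961)

Final answer: D(12) = 176214841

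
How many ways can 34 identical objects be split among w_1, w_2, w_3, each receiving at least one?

Substitute w'_i = w_i - 1 (so w'_i >= 0). Then sum w'_i = 34 - 3 = 31.
Stars and bars: C(31+3-1, 3-1) = C(33,2).

Final answer: C(33,2) = 528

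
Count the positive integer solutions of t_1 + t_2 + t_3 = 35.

Substitute t'_i = t_i - 1 (so t'_i >= 0). Then sum t'_i = 35 - 3 = 32.
Stars and bars: C(32+3-1, 3-1) = C(34,2).

Final answer: C(34,2) = 561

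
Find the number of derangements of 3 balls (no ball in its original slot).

Use the recurrence D(n) = (n-1)(D(n-1) + D(n-2)) with D(0)=1, D(1)=0.
D(2) = 1 x (0 + 1) = 1
D(3) = 2 x (D(2) + D(1)) = 2 x (1 + 0)

Final answer: D(3) = 2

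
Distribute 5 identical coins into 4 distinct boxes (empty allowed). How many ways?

Stars and bars: C(n+k-1, k-1) = C(8,3).

Final answer: C(8,3) = 56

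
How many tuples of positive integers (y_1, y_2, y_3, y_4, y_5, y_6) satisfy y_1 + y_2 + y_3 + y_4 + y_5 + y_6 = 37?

Substitute y'_i = y_i - 1 (so y'_i >= 0). Then sum y'_i = 37 - 6 = 31.
Stars and bars: C(31+6-1, 6-1) = C(36,5).

Final answer: C(36,5) = 376992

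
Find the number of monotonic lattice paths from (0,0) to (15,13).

Each path has 15 right steps and 13 up steps in some order (28 steps total).
Choose which 13 of the 28 steps are up: C(28,13).

Final answer: C(28,13) = 37442160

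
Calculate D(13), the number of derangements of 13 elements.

D(n) = (n-1)(D(n-1) + D(n-2)), D(0)=1, D(1)=0.
D(2) = 1 x (0 + 1) = 1
D(3) = 2 x (1 + 0) = 2
D(4) = 3 x (2 + 1) = 9
D(5) = 4 x (9 + 2) = 44
D(6) = 5 x (44 + 9) = 265
D(7) = 6 x (265 + 44) = 1854
D(8) = 7 x (1854 + 265) = 14833
D(9) = 8 x (14833 + 1854) = 133496
D(10) = 9 x (133496 + 14833) = 1334961
D(11) = 10 x (1334961 + 133496) = 14684570
D(12) = 11 x (14684570 + 1334961) = 176214841
D(13) = 12 x (D(12) + D(11)) = 12 x (176214841 + 14684570)

Final answer: D(13) = 2290792932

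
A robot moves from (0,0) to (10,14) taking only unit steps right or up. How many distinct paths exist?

Each path has 10 right steps and 14 up steps in some order (24 steps total).
Choose which 14 of the 24 steps are up: C(24,14).

Final answer: C(24,14) = 1961256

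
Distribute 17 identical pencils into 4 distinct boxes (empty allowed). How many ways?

Stars and bars: C(n+k-1, k-1) = C(20,3).

Final answer: C(20,3) = 1140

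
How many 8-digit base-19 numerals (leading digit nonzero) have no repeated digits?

The leading digit has 18 choices (anything but zero); the next has 18 (anything but the first), then 17, and so on, one fewer each time.
Total: 18 x 18 x 17 x 16 x 15 x 14 x 13 x 12.

Final answer: 2887073280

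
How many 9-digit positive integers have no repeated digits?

First digit: 9 (not 0). Second: 9 (not first). Third: 8, etc.
Total: 9 x 9 x 8 x 7 x 6 x 5 x 4 x 3 x 2.

Final answer: 3265920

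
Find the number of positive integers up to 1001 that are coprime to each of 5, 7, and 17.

|div by 5|=200, |div by 7|=143, |div by 17|=58.
|div by 5&7|=28, |div by 5&17|=11, |div by 7&17|=8, |div by all|=1.
By inclusion-exclusion, divisible by at least one: 200+143+58-28-11-8+1 = 355.
Not divisible by any: 1001 - 355.

Final answer: 646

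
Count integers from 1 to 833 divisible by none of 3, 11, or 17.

|div by 3|=277, |div by 11|=75, |div by 17|=49.
|div by 3&11|=25, |div by 3&17|=16, |div by 11&17|=4, |div by all|=1.
By inclusion-exclusion, divisible by at least one: 277+75+49-25-16-4+1 = 357.
Not divisible by any: 833 - 357.

Final answer: 476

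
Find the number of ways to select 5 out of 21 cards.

C(21,5) = 21!/(5! x 16!).

Final answer: \binom{21}{5} = 20349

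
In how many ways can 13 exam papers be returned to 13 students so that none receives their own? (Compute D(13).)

D(n) = (n-1)(D(n-1) + D(n-2)), D(0)=1, D(1)=0.
D(2) = 1 x (0 + 1) = 1
D(3) = 2 x (1 + 0) = 2
D(4) = 3 x (2 + 1) = 9
D(5) = 4 x (9 + 2) = 44
D(6) = 5 x (44 + 9) = 265
D(7) = 6 x (265 + 44) = 1854
D(8) = 7 x (1854 + 265) = 14833
D(9) = 8 x (14833 + 1854) = 133496
D(10) = 9 x (133496 + 14833) = 1334961
D(11) = 10 x (1334961 + 133496) = 14684570
D(12) = 11 x (14684570 + 1334961) = 176214841
D(13) = 12 x (D(12) + D(11)) = 12 x (176214841 + 14684570)

Final answer: D(13) = 2290792932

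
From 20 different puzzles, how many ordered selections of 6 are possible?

P(20,6) = 20!/(20-6)! = 20!/14!.

Final answer: P(20,6) = 27907200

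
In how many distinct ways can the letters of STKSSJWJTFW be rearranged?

Letters (F:1, J:2, K:1, S:3, T:2, W:2). Total letters: 11.
Permutations = 11!/(3! x 2! x 2! x 2!).

Final answer: 831600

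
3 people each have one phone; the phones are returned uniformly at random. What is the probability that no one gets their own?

Derangements satisfy D(n) = (n-1)(D(n-1) + D(n-2)), starting from D(0)=1, D(1)=0.
Building up: D(2)=1, D(3)=2.
Total arrangements: 3! = 6.
Probability = D(3)/3! = 1/3.

Final answer: D(3)/3! = 2/6 = 0.333333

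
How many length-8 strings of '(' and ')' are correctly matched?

The structures are counted by the Catalan number C_n. Here n = 4 (pairs).
C_n = (2n)!/(n!(n+1)!), so C_{4} = 8!/(4! x 5!) = C(8,4)/5 = 70/5.

Final answer: C_{4} = 14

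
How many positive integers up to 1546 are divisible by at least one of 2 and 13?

Multiples of 2: 773. Multiples of 13: 118. Of both (lcm=26): 59.
By inclusion-exclusion: 773 + 118 - 59.

Final answer: 832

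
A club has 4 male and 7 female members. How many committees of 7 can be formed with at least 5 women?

Sum over valid woman counts:
C(7,5)C(4,2) = 126
C(7,6)C(4,1) = 28
C(7,7)C(4,0) = 1
Total: 126 + 28 + 1.

Final answer: 155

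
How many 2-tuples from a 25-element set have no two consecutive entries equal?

First character: 25 choices. Each subsequent: 24 choices (must differ from the previous one).
Total: 25 x 24^1.

Final answer: 25 x 24^{1} = 600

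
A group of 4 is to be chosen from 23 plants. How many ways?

C(23,4) = 23!/(4! x 19!).

Final answer: \binom{23}{4} = 8855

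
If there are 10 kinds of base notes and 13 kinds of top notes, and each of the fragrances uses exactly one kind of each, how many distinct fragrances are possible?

By the multiplication principle: 10 x 13.

Final answer: 130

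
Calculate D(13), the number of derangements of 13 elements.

Derangements satisfy D(n) = (n-1)(D(n-1) + D(n-2)), starting from D(0)=1, D(1)=0.
D(2) = 1 x (0 + 1) = 1
D(3) = 2 x (1 + 0) = 2
D(4) = 3 x (2 + 1) = 9
D(5) = 4 x (9 + 2) = 44
D(6) = 5 x (44 + 9) = 265
D(7) = 6 x (265 + 44) = 1854
D(8) = 7 x (1854 + 265) = 14833
D(9) = 8 x (14833 + 1854) = 133496
D(10) = 9 x (133496 + 14833) = 1334961
D(11) = 10 x (1334961 + 133496) = 14684570
D(12) = 11 x (14684570 + 1334961) = 176214841
D(13) = 12 x (D(12) + D(11)) = 12 x (176214841 + 14684570)

Final answer: D(13) = 2290792932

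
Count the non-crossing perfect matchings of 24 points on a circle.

This is counted by the nth Catalan number C_n. Here n = 24/2 = 12.
C_n = C(2n,n)/(n+1), so C_{12} = C(24,12)/13 = 2704156/13.

Final answer: C_{12} = 208012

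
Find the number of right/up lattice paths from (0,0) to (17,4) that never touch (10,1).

Total paths to (17,4): C(21,4) = 5985.
Paths through (10,1): C(11,1) x C(10,3) = 1320.
Avoiding (10,1): 5985 - 1320.

Final answer: 4665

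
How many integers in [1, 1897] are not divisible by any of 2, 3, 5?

|div by 2|=948, |div by 3|=632, |div by 5|=379.
|div by 2&3|=316, |div by 2&5|=189, |div by 3&5|=126, |div by all|=63.
By inclusion-exclusion, divisible by at least one: 948+632+379-316-189-126+63 = 1391.
Not divisible by any: 1897 - 1391.

Final answer: 506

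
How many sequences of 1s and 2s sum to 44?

Let f(n) count the ways. The last step is size 1 or 2, so f(n) = f(n-1) + f(n-2) with f(1)=1, f(2)=2.
Computing successive values: f(1)=1, f(2)=2, f(3)=3, f(4)=5, f(5)=8, f(6)=13, f(7)=21, f(8)=34, f(9)=55, f(10)=89, f(11)=144, f(12)=233, f(13)=377, f(14)=610, f(15)=987, f(16)=1597, f(17)=2584, f(18)=4181, f(19)=6765, f(20)=10946, f(21)=17711, f(22)=28657, f(23)=46368, f(24)=75025, f(25)=121393, f(26)=196418, f(27)=317811, f(28)=514229, f(29)=832040, f(30)=1346269, f(31)=2178309, f(32)=3524578, f(33)=5702887, f(34)=9227465, f(35)=14930352, f(36)=24157817, f(37)=39088169, f(38)=63245986, f(39)=102334155, f(40)=165580141, f(41)=267914296, f(42)=433494437, f(43)=701408733, f(44)=1134903170.

Final answer: 1134903170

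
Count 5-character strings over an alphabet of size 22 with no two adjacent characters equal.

Let g(n) count such strings. g(1) = 22, and each valid string of length n-1 extends in 21 ways (any symbol but the last), so g(n) = 21 g(n-1).
Total: g(5) = 22 x 21^4.

Final answer: 22 x 21^{4} = 4278582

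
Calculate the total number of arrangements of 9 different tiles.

The number of ways to arrange 9 distinct objects is 9!.

Final answer: 9! = 362880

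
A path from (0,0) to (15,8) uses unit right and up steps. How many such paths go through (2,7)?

Paths (0,0)->(2,7): C(9,7) = 36.
Paths (2,7)->(15,8): C(14,1) = 14.
By multiplication principle: 36 x 14.

Final answer: 504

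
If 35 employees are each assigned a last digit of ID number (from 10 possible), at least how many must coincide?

There are 10 possible values for last digit of ID number. With 35 employees and 10 categories, by pigeonhole: ceiling(35/10).

Final answer: 4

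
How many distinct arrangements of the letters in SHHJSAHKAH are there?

Letters (A:2, H:4, J:1, K:1, S:2). Total letters: 10.
Permutations = 10!/(4! x 2! x 2!).

Final answer: 37800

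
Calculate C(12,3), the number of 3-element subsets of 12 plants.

C(12,3) = 12!/(3! x (12-3)!).

Final answer: C(12,3) = 220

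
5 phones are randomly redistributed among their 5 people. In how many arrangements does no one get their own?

Derangements satisfy D(n) = (n-1)(D(n-1) + D(n-2)), starting from D(0)=1, D(1)=0.
D(2) = 1 x (0 + 1) = 1
D(3) = 2 x (1 + 0) = 2
D(4) = 3 x (2 + 1) = 9
D(5) = 4 x (D(4) + D(3)) = 4 x (9 + 2)

Final answer: D(5) = 44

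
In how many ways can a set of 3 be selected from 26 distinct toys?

C(26,3) = 26!/(3! x 23!).

Final answer: \binom{26}{3} = 2600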